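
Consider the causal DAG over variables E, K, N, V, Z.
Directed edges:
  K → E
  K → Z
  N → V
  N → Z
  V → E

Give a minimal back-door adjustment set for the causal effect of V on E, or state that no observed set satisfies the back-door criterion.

V→E: minimal back-door set ∅.

desc(V)\{V}={E}; candidates ⊆ {K,N,Z}.
∅: V⊥E given ∅ in G with V→· removed — back-door holds.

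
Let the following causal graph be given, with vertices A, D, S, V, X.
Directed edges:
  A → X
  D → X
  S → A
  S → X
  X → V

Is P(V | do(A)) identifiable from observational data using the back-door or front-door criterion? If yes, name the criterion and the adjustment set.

P(V|do(A)): backdoor, adjust for {S}.

desc(A)\{A}={V,X}; candidates ⊆ {D,S}.
size 0: {}; under {} A still reaches {S,V,X} ∋ V.
{S}: A⊥V given {S} in G with A→· removed — back-door holds.
P(V|do(A)) = Σ_{S} P(V|A,S)·P(S).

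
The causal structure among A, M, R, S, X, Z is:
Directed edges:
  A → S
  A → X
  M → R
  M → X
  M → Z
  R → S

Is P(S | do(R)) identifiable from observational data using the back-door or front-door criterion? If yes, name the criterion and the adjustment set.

P(S|do(R)): backdoor, adjust for ∅.

desc(R)\{R}={S}; candidates ⊆ {A,M,X,Z}.
∅: R⊥S given ∅ in G with R→· removed — back-door holds.
P(S|do(R)) = P(S|R) — no adjustment needed.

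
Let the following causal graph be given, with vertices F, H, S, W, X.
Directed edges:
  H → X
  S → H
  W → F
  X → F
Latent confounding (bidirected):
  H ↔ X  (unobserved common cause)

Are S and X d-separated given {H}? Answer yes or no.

Bayes-Ball from S | {H} reaches {F,X}.
X ∈ reach(S|{H}) ⇒ S ⊥̸ X | {H}.

No — S and X are d-connected given {H}.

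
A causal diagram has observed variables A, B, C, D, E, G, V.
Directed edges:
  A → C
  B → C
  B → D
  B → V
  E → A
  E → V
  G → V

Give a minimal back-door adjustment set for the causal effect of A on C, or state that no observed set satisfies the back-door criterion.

desc(A)\{A}={C}; candidates ⊆ {B,D,E,G,V}.
∅: A⊥C given ∅ in G with A→· removed — back-door holds.

A→C: minimal back-door set ∅.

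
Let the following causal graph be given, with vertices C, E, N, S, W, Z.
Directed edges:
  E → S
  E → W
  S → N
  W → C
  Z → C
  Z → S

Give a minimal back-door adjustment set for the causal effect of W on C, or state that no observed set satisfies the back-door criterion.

W→C: minimal back-door set ∅.

desc(W)\{W}={C}; candidates ⊆ {E,N,S,Z}.
∅: W⊥C given ∅ in G with W→· removed — back-door holds.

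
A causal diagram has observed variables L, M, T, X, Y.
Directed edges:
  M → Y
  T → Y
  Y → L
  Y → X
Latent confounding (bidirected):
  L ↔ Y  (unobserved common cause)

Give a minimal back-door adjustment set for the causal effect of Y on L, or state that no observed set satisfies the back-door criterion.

Y→L: no observed back-door set.

desc(Y)\{Y}={L,X}; candidates ⊆ {M,T}.
Y↔L: latent back-door arc(s) into Y.
size 0: {}; under {} Y still reaches {L,M,T} ∋ L.
size 1: {M}, {T}; under {M} Y still reaches {L,T} ∋ L.
size 2: {M,T}; under {M,T} Y still reaches {L} ∋ L.
Y↔L cannot be blocked by any observed set — no back-door set.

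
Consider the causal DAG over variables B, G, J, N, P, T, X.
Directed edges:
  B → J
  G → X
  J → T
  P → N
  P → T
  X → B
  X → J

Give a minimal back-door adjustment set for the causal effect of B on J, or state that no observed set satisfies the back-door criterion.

B→J: minimal back-door set {X}.

desc(B)\{B}={J,T}; candidates ⊆ {G,N,P,X}.
size 0: {}; under {} B still reaches {G,J,T,X} ∋ J.
{X}: B⊥J given {X} in G with B→· removed — back-door holds.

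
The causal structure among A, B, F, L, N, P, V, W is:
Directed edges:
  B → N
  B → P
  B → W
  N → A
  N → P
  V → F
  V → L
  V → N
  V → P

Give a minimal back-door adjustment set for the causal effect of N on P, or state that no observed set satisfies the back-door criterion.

desc(N)\{N}={A,P}; candidates ⊆ {B,F,L,V,W}.
size 0: {}; under {} N still reaches {B,F,L,P,V,W} ∋ P.
size 1: {B}, {F}, {L} …(+2); under {B} N still reaches {F,L,P,V} ∋ P.
{B,V}: N⊥P given {B,V} in G with N→· removed — back-door holds.

N→P: minimal back-door set {B, V}.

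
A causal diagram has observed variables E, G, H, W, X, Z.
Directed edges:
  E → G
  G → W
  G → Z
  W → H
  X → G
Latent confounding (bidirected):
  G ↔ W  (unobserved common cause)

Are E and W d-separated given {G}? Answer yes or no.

Bayes-Ball from E | {G} reaches {H,W,X}.
W ∈ reach(E|{G}) ⇒ E ⊥̸ W | {G}.

No — E and W are d-connected given {G}.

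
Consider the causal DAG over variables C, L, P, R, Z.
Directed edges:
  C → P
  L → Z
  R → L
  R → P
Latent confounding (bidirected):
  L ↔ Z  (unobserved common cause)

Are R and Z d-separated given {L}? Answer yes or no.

Bayes-Ball from R | {L} reaches {P,Z}.
Z ∈ reach(R|{L}) ⇒ R ⊥̸ Z | {L}.

No — R and Z are d-connected given {L}.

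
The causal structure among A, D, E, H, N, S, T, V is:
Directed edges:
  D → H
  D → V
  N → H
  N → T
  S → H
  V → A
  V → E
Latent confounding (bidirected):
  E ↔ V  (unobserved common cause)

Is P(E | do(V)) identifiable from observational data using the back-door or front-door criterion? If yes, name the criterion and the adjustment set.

desc(V)\{V}={A,E}; candidates ⊆ {D,H,N,S,T}.
V↔E: latent back-door arc(s) into V.
size 0: {}; under {} V still reaches {D,E,H} ∋ E.
size 1: {D}, {H}, {N} …(+2); under {D} V still reaches {E} ∋ E.
size 2: {D,H}, {D,N}, {D,S} …(+7); under {D,H} V still reaches {E} ∋ E.
V↔E cannot be blocked by any observed set — no back-door set.
No mediator lies on a directed V→…→E path.
Neither criterion identifies P(E|do(V)) in this graph.

P(E|do(V)): not identifiable (no BD/FD set).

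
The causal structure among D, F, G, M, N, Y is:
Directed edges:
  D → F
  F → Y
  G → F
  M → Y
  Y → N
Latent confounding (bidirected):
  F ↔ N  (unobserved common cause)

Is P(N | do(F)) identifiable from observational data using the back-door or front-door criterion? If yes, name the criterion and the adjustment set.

desc(F)\{F}={N,Y}; candidates ⊆ {D,G,M}.
F↔N: latent back-door arc(s) into F.
size 0: {}; under {} F still reaches {D,G,N} ∋ N.
size 1: {D}, {G}, {M}; under {D} F still reaches {G,N} ∋ N.
size 2: {D,G}, {D,M}, {G,M}; under {D,G} F still reaches {N} ∋ N.
F↔N cannot be blocked by any observed set — no back-door set.
{Y}: (i) intercepts every directed F→N path; (ii) no back-door F→{Y}; (iii) {F} blocks every back-door {Y}→N. Front-door holds.
P(N|do(F)) = Σ_{Y} P(Y|F) Σ_{F'} P(N|Y,F')P(F').

P(N|do(F)): frontdoor, adjust for {Y}.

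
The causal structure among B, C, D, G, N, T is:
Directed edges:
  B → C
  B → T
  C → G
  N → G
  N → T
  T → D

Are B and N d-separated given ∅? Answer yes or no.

Bayes-Ball from B | ∅ reaches {C,D,G,T}.
N ∉ reach(B|∅) ⇒ B ⊥ N | ∅.

Yes — B ⊥ N | ∅.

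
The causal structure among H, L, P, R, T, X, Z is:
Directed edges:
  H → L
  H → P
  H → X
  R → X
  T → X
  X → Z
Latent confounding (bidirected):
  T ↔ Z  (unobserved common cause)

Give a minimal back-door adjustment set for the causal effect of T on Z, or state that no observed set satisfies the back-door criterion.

desc(T)\{T}={X,Z}; candidates ⊆ {H,L,P,R}.
T↔Z: latent back-door arc(s) into T.
size 0: {}; under {} T still reaches {Z} ∋ Z.
size 1: {H}, {L}, {P} …(+1); under {H} T still reaches {Z} ∋ Z.
size 2: {H,L}, {H,P}, {H,R} …(+3); under {H,L} T still reaches {Z} ∋ Z.
T↔Z cannot be blocked by any observed set — no back-door set.

T→Z: no observed back-door set.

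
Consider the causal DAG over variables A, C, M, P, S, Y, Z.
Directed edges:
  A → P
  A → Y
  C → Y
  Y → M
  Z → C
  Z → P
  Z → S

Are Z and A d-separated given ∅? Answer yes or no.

Yes — Z ⊥ A | ∅.

Bayes-Ball from Z | ∅ reaches {C,M,P,S,Y}.
A ∉ reach(Z|∅) ⇒ Z ⊥ A | ∅.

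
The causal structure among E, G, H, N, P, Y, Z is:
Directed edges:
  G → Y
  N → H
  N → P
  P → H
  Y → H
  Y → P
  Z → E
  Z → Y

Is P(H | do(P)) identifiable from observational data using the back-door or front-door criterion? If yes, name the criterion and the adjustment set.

desc(P)\{P}={H}; candidates ⊆ {E,G,N,Y,Z}.
size 0: {}; under {} P still reaches {E,G,H,N,Y,Z} ∋ H.
size 1: {E}, {G}, {N} …(+2); under {E} P still reaches {G,H,N,Y,Z} ∋ H.
{N,Y}: P⊥H given {N,Y} in G with P→· removed — back-door holds.
P(H|do(P)) = Σ_{N,Y} P(H|P,N,Y)·P(N,Y).

P(H|do(P)): backdoor, adjust for {N, Y}.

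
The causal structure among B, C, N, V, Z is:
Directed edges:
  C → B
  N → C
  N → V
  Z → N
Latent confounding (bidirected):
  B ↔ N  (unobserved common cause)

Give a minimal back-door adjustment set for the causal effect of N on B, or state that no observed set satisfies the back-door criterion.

N→B: no observed back-door set.

desc(N)\{N}={B,C,V}; candidates ⊆ {Z}.
N↔B: latent back-door arc(s) into N.
size 0: {}; under {} N still reaches {B,Z} ∋ B.
size 1: {Z}; under {Z} N still reaches {B} ∋ B.
N↔B cannot be blocked by any observed set — no back-door set.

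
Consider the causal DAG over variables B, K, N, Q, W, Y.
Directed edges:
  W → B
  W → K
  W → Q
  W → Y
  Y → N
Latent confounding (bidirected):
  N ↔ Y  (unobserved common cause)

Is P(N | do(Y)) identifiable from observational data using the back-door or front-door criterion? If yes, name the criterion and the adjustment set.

P(N|do(Y)): not identifiable (no BD/FD set).

desc(Y)\{Y}={N}; candidates ⊆ {B,K,Q,W}.
Y↔N: latent back-door arc(s) into Y.
size 0: {}; under {} Y still reaches {B,K,N,Q,W} ∋ N.
size 1: {B}, {K}, {Q} …(+1); under {B} Y still reaches {K,N,Q,W} ∋ N.
size 2: {B,K}, {B,Q}, {B,W} …(+3); under {B,K} Y still reaches {N,Q,W} ∋ N.
Y↔N cannot be blocked by any observed set — no back-door set.
No mediator lies on a directed Y→…→N path.
Neither criterion identifies P(N|do(Y)) in this graph.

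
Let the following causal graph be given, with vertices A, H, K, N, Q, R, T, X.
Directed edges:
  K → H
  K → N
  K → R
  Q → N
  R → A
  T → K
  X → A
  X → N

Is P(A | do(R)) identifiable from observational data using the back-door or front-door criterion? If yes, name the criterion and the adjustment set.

desc(R)\{R}={A}; candidates ⊆ {H,K,N,Q,T,X}.
∅: R⊥A given ∅ in G with R→· removed — back-door holds.
P(A|do(R)) = P(A|R) — no adjustment needed.

P(A|do(R)): backdoor, adjust for ∅.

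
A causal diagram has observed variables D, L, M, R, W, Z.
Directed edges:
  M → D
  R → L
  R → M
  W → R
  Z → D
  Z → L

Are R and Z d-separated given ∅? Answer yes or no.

Yes — R ⊥ Z | ∅.

Bayes-Ball from R | ∅ reaches {D,L,M,W}.
Z ∉ reach(R|∅) ⇒ R ⊥ Z | ∅.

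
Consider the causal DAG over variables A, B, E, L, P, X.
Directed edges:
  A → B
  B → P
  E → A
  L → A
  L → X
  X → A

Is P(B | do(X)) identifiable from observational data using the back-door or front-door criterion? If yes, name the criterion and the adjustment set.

desc(X)\{X}={A,B,P}; candidates ⊆ {E,L}.
size 0: {}; under {} X still reaches {A,B,L,P} ∋ B.
{L}: X⊥B given {L} in G with X→· removed — back-door holds.
P(B|do(X)) = Σ_{L} P(B|X,L)·P(L).

P(B|do(X)): backdoor, adjust for {L}.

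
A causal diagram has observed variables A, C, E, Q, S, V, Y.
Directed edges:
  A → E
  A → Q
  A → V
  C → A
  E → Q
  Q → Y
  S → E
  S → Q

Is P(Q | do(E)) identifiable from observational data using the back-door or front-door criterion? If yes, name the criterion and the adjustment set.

desc(E)\{E}={Q,Y}; candidates ⊆ {A,C,S,V}.
size 0: {}; under {} E still reaches {A,C,Q,S,V,Y} ∋ Q.
size 1: {A}, {C}, {S} …(+1); under {A} E still reaches {Q,S,Y} ∋ Q.
{A,S}: E⊥Q given {A,S} in G with E→· removed — back-door holds.
P(Q|do(E)) = Σ_{A,S} P(Q|E,A,S)·P(A,S).

P(Q|do(E)): backdoor, adjust for {A, S}.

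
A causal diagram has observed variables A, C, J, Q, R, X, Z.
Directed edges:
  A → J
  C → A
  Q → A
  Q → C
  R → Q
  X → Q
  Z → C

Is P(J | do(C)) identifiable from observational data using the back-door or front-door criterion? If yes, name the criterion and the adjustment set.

P(J|do(C)): backdoor, adjust for {Q}.

desc(C)\{C}={A,J}; candidates ⊆ {Q,R,X,Z}.
size 0: {}; under {} C still reaches {A,J,Q,R,X,Z} ∋ J.
{Q}: C⊥J given {Q} in G with C→· removed — back-door holds.
P(J|do(C)) = Σ_{Q} P(J|C,Q)·P(Q).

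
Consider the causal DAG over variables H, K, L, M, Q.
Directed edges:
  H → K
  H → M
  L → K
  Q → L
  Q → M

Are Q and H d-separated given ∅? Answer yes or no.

Yes — Q ⊥ H | ∅.

Bayes-Ball from Q | ∅ reaches {K,L,M}.
H ∉ reach(Q|∅) ⇒ Q ⊥ H | ∅.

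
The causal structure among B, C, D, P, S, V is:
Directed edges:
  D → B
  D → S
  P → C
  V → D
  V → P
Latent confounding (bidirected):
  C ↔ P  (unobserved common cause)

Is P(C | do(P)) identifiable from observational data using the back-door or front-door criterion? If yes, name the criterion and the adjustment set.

P(C|do(P)): not identifiable (no BD/FD set).

desc(P)\{P}={C}; candidates ⊆ {B,D,S,V}.
P↔C: latent back-door arc(s) into P.
size 0: {}; under {} P still reaches {B,C,D,S,V} ∋ C.
size 1: {B}, {D}, {S} …(+1); under {B} P still reaches {C,D,S,V} ∋ C.
size 2: {B,D}, {B,S}, {B,V} …(+3); under {B,D} P still reaches {C,V} ∋ C.
P↔C cannot be blocked by any observed set — no back-door set.
No mediator lies on a directed P→…→C path.
Neither criterion identifies P(C|do(P)) in this graph.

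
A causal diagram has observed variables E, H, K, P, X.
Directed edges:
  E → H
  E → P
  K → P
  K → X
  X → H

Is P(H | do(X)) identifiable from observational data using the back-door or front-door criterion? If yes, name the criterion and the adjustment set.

P(H|do(X)): backdoor, adjust for ∅.

desc(X)\{X}={H}; candidates ⊆ {E,K,P}.
∅: X⊥H given ∅ in G with X→· removed — back-door holds.
P(H|do(X)) = P(H|X) — no adjustment needed.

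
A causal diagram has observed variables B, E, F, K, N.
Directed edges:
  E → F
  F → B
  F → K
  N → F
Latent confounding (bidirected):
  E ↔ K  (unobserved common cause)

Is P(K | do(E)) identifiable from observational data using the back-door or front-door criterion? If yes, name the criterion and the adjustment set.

P(K|do(E)): frontdoor, adjust for {F}.

desc(E)\{E}={B,F,K}; candidates ⊆ {N}.
E↔K: latent back-door arc(s) into E.
size 0: {}; under {} E still reaches {K} ∋ K.
size 1: {N}; under {N} E still reaches {K} ∋ K.
E↔K cannot be blocked by any observed set — no back-door set.
{F}: (i) intercepts every directed E→K path; (ii) no back-door E→{F}; (iii) {E} blocks every back-door {F}→K. Front-door holds.
P(K|do(E)) = Σ_{F} P(F|E) Σ_{E'} P(K|F,E')P(E').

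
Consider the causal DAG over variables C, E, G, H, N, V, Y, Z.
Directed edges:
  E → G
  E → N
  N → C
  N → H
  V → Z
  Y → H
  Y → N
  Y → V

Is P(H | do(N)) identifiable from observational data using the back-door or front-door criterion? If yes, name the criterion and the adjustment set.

desc(N)\{N}={C,H}; candidates ⊆ {E,G,V,Y,Z}.
size 0: {}; under {} N still reaches {E,G,H,V,Y,Z} ∋ H.
{Y}: N⊥H given {Y} in G with N→· removed — back-door holds.
P(H|do(N)) = Σ_{Y} P(H|N,Y)·P(Y).

P(H|do(N)): backdoor, adjust for {Y}.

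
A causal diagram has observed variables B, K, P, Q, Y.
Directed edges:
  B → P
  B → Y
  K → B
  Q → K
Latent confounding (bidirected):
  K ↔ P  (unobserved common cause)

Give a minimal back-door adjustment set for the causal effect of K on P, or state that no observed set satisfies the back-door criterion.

desc(K)\{K}={B,P,Y}; candidates ⊆ {Q}.
K↔P: latent back-door arc(s) into K.
size 0: {}; under {} K still reaches {P,Q} ∋ P.
size 1: {Q}; under {Q} K still reaches {P} ∋ P.
K↔P cannot be blocked by any observed set — no back-door set.

K→P: no observed back-door set.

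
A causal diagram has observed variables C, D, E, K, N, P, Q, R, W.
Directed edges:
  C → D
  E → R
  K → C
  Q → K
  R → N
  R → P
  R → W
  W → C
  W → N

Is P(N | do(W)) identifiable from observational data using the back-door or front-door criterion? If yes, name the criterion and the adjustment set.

P(N|do(W)): backdoor, adjust for {R}.

desc(W)\{W}={C,D,N}; candidates ⊆ {E,K,P,Q,R}.
size 0: {}; under {} W still reaches {E,N,P,R} ∋ N.
{R}: W⊥N given {R} in G with W→· removed — back-door holds.
P(N|do(W)) = Σ_{R} P(N|W,R)·P(R).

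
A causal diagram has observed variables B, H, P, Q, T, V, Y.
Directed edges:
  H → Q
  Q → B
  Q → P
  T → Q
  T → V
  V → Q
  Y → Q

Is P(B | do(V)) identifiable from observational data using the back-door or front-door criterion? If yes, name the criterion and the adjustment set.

P(B|do(V)): backdoor, adjust for {T}.

desc(V)\{V}={B,P,Q}; candidates ⊆ {H,T,Y}.
size 0: {}; under {} V still reaches {B,P,Q,T} ∋ B.
{T}: V⊥B given {T} in G with V→· removed — back-door holds.
P(B|do(V)) = Σ_{T} P(B|V,T)·P(T).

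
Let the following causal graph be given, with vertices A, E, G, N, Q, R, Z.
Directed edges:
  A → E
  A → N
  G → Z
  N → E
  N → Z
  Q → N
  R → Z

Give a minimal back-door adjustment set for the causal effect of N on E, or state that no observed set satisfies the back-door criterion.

desc(N)\{N}={E,Z}; candidates ⊆ {A,G,Q,R}.
size 0: {}; under {} N still reaches {A,E,Q} ∋ E.
{A}: N⊥E given {A} in G with N→· removed — back-door holds.

N→E: minimal back-door set {A}.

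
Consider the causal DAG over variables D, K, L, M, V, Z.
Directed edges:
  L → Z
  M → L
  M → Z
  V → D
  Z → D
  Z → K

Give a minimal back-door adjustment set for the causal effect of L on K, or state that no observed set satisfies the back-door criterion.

desc(L)\{L}={D,K,Z}; candidates ⊆ {M,V}.
size 0: {}; under {} L still reaches {D,K,M,Z} ∋ K.
{M}: L⊥K given {M} in G with L→· removed — back-door holds.

L→K: minimal back-door set {M}.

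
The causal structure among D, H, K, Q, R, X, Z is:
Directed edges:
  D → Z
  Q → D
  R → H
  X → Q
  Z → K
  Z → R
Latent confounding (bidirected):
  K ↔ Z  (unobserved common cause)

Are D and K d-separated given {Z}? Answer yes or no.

No — D and K are d-connected given {Z}.

Bayes-Ball from D | {Z} reaches {K,Q,X}.
K ∈ reach(D|{Z}) ⇒ D ⊥̸ K | {Z}.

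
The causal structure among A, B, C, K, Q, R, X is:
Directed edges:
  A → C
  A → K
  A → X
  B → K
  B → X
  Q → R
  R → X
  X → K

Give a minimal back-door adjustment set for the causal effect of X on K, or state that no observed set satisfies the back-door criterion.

desc(X)\{X}={K}; candidates ⊆ {A,B,C,Q,R}.
size 0: {}; under {} X still reaches {A,B,C,K,Q,R} ∋ K.
size 1: {A}, {B}, {C} …(+2); under {A} X still reaches {B,K,Q,R} ∋ K.
{A,B}: X⊥K given {A,B} in G with X→· removed — back-door holds.

X→K: minimal back-door set {A, B}.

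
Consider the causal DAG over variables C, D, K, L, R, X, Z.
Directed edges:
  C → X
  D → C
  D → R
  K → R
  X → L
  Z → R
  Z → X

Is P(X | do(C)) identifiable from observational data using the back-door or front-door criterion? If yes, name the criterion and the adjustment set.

desc(C)\{C}={L,X}; candidates ⊆ {D,K,R,Z}.
∅: C⊥X given ∅ in G with C→· removed — back-door holds.
P(X|do(C)) = P(X|C) — no adjustment needed.

P(X|do(C)): backdoor, adjust for ∅.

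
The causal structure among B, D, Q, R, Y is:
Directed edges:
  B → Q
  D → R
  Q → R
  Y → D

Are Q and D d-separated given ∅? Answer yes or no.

Yes — Q ⊥ D | ∅.

Bayes-Ball from Q | ∅ reaches {B,R}.
D ∉ reach(Q|∅) ⇒ Q ⊥ D | ∅.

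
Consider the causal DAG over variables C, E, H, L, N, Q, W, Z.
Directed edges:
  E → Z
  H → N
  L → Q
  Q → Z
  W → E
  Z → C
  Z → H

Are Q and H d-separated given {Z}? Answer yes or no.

Yes — Q ⊥ H | {Z}.

Bayes-Ball from Q | {Z} reaches {E,L,W}.
H ∉ reach(Q|{Z}) ⇒ Q ⊥ H | {Z}.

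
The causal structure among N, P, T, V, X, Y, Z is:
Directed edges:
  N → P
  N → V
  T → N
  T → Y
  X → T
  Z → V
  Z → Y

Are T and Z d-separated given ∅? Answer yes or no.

Yes — T ⊥ Z | ∅.

Bayes-Ball from T | ∅ reaches {N,P,V,X,Y}.
Z ∉ reach(T|∅) ⇒ T ⊥ Z | ∅.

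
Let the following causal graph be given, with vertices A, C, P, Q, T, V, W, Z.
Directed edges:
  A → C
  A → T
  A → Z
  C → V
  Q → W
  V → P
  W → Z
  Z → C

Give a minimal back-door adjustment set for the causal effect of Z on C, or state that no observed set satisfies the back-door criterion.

Z→C: minimal back-door set {A}.

desc(Z)\{Z}={C,P,V}; candidates ⊆ {A,Q,T,W}.
size 0: {}; under {} Z still reaches {A,C,P,Q,T,V,W} ∋ C.
{A}: Z⊥C given {A} in G with Z→· removed — back-door holds.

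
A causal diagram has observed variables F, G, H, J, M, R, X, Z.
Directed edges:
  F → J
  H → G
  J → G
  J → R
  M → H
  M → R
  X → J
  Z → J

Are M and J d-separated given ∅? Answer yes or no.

Yes — M ⊥ J | ∅.

Bayes-Ball from M | ∅ reaches {G,H,R}.
J ∉ reach(M|∅) ⇒ M ⊥ J | ∅.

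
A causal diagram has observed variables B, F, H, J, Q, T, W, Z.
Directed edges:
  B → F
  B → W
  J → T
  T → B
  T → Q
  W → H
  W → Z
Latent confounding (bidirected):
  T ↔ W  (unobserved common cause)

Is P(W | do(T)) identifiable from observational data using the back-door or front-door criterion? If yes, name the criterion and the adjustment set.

desc(T)\{T}={B,F,H,Q,W,Z}; candidates ⊆ {J}.
T↔W: latent back-door arc(s) into T.
size 0: {}; under {} T still reaches {H,J,W,Z} ∋ W.
size 1: {J}; under {J} T still reaches {H,W,Z} ∋ W.
T↔W cannot be blocked by any observed set — no back-door set.
{B}: (i) intercepts every directed T→W path; (ii) no back-door T→{B}; (iii) {T} blocks every back-door {B}→W. Front-door holds.
P(W|do(T)) = Σ_{B} P(B|T) Σ_{T'} P(W|B,T')P(T').

P(W|do(T)): frontdoor, adjust for {B}.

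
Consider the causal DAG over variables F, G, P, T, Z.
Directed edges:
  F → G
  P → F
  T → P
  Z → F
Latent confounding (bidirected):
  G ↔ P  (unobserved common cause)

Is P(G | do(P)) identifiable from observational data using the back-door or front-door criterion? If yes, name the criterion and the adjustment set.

desc(P)\{P}={F,G}; candidates ⊆ {T,Z}.
P↔G: latent back-door arc(s) into P.
size 0: {}; under {} P still reaches {G,T} ∋ G.
size 1: {T}, {Z}; under {T} P still reaches {G} ∋ G.
size 2: {T,Z}; under {T,Z} P still reaches {G} ∋ G.
P↔G cannot be blocked by any observed set — no back-door set.
{F}: (i) intercepts every directed P→G path; (ii) no back-door P→{F}; (iii) {P} blocks every back-door {F}→G. Front-door holds.
P(G|do(P)) = Σ_{F} P(F|P) Σ_{P'} P(G|F,P')P(P').

P(G|do(P)): frontdoor, adjust for {F}.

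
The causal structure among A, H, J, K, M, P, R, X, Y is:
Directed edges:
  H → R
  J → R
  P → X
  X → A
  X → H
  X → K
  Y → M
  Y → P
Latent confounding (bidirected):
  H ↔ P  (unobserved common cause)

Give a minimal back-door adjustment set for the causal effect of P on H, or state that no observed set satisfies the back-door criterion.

desc(P)\{P}={A,H,K,R,X}; candidates ⊆ {J,M,Y}.
P↔H: latent back-door arc(s) into P.
size 0: {}; under {} P still reaches {H,M,R,Y} ∋ H.
size 1: {J}, {M}, {Y}; under {J} P still reaches {H,M,R,Y} ∋ H.
size 2: {J,M}, {J,Y}, {M,Y}; under {J,M} P still reaches {H,R,Y} ∋ H.
P↔H cannot be blocked by any observed set — no back-door set.

P→H: no observed back-door set.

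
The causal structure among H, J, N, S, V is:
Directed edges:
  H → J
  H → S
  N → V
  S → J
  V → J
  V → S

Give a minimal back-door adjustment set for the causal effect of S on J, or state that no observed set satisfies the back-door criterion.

desc(S)\{S}={J}; candidates ⊆ {H,N,V}.
size 0: {}; under {} S still reaches {H,J,N,V} ∋ J.
size 1: {H}, {N}, {V}; under {H} S still reaches {J,N,V} ∋ J.
{H,V}: S⊥J given {H,V} in G with S→· removed — back-door holds.

S→J: minimal back-door set {H, V}.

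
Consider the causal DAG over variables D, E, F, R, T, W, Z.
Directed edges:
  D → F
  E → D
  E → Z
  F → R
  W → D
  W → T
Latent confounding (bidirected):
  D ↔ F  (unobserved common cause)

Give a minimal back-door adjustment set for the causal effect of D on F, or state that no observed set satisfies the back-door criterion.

desc(D)\{D}={F,R}; candidates ⊆ {E,T,W,Z}.
D↔F: latent back-door arc(s) into D.
size 0: {}; under {} D still reaches {E,F,R,T,W,Z} ∋ F.
size 1: {E}, {T}, {W} …(+1); under {E} D still reaches {F,R,T,W} ∋ F.
size 2: {E,T}, {E,W}, {E,Z} …(+3); under {E,T} D still reaches {F,R,W} ∋ F.
D↔F cannot be blocked by any observed set — no back-door set.

D→F: no observed back-door set.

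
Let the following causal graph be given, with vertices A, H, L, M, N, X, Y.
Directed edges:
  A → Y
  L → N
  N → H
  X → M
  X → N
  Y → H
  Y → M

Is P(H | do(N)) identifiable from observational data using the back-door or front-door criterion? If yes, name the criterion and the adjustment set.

desc(N)\{N}={H}; candidates ⊆ {A,L,M,X,Y}.
∅: N⊥H given ∅ in G with N→· removed — back-door holds.
P(H|do(N)) = P(H|N) — no adjustment needed.

P(H|do(N)): backdoor, adjust for ∅.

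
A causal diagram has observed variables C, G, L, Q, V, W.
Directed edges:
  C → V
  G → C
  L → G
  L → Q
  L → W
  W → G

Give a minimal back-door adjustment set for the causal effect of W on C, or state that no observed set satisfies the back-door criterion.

desc(W)\{W}={C,G,V}; candidates ⊆ {L,Q}.
size 0: {}; under {} W still reaches {C,G,L,Q,V} ∋ C.
{L}: W⊥C given {L} in G with W→· removed — back-door holds.

W→C: minimal back-door set {L}.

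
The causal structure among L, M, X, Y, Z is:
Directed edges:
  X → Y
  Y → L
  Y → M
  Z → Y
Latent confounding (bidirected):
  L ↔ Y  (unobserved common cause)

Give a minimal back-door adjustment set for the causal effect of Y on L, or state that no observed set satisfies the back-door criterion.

Y→L: no observed back-door set.

desc(Y)\{Y}={L,M}; candidates ⊆ {X,Z}.
Y↔L: latent back-door arc(s) into Y.
size 0: {}; under {} Y still reaches {L,X,Z} ∋ L.
size 1: {X}, {Z}; under {X} Y still reaches {L,Z} ∋ L.
size 2: {X,Z}; under {X,Z} Y still reaches {L} ∋ L.
Y↔L cannot be blocked by any observed set — no back-door set.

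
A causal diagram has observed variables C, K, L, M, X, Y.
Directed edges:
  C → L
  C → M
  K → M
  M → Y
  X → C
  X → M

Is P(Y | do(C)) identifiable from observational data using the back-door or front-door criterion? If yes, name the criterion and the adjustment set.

P(Y|do(C)): backdoor, adjust for {X}.

desc(C)\{C}={L,M,Y}; candidates ⊆ {K,X}.
size 0: {}; under {} C still reaches {M,X,Y} ∋ Y.
{X}: C⊥Y given {X} in G with C→· removed — back-door holds.
P(Y|do(C)) = Σ_{X} P(Y|C,X)·P(X).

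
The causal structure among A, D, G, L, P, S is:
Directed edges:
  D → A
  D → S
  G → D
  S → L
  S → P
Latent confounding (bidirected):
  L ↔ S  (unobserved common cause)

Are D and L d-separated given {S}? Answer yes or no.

No — D and L are d-connected given {S}.

Bayes-Ball from D | {S} reaches {A,G,L}.
L ∈ reach(D|{S}) ⇒ D ⊥̸ L | {S}.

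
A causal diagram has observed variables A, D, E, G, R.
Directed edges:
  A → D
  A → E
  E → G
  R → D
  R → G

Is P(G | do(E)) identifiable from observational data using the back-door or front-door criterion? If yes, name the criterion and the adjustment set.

P(G|do(E)): backdoor, adjust for ∅.

desc(E)\{E}={G}; candidates ⊆ {A,D,R}.
∅: E⊥G given ∅ in G with E→· removed — back-door holds.
P(G|do(E)) = P(G|E) — no adjustment needed.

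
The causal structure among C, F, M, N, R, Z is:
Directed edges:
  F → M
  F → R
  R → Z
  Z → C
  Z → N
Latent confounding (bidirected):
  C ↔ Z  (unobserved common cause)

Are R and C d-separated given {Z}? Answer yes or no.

No — R and C are d-connected given {Z}.

Bayes-Ball from R | {Z} reaches {C,F,M}.
C ∈ reach(R|{Z}) ⇒ R ⊥̸ C | {Z}.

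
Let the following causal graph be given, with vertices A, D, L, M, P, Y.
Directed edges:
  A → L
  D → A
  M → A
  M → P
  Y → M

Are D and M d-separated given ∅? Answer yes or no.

Yes — D ⊥ M | ∅.

Bayes-Ball from D | ∅ reaches {A,L}.
M ∉ reach(D|∅) ⇒ D ⊥ M | ∅.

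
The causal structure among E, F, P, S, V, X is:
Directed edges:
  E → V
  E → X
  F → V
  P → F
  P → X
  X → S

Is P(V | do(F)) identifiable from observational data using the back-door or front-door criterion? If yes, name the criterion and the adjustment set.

desc(F)\{F}={V}; candidates ⊆ {E,P,S,X}.
∅: F⊥V given ∅ in G with F→· removed — back-door holds.
P(V|do(F)) = P(V|F) — no adjustment needed.

P(V|do(F)): backdoor, adjust for ∅.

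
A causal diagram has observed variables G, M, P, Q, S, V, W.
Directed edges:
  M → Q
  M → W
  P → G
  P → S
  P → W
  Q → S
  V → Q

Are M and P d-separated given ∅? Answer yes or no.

Yes — M ⊥ P | ∅.

Bayes-Ball from M | ∅ reaches {Q,S,W}.
P ∉ reach(M|∅) ⇒ M ⊥ P | ∅.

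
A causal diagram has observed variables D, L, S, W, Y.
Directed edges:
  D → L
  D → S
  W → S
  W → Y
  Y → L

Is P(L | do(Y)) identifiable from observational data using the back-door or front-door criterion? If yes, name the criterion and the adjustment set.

desc(Y)\{Y}={L}; candidates ⊆ {D,S,W}.
∅: Y⊥L given ∅ in G with Y→· removed — back-door holds.
P(L|do(Y)) = P(L|Y) — no adjustment needed.

P(L|do(Y)): backdoor, adjust for ∅.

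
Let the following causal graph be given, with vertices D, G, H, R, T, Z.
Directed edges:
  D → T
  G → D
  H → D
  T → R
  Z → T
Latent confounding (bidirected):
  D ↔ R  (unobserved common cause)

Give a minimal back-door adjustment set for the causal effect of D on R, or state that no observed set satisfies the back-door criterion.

desc(D)\{D}={R,T}; candidates ⊆ {G,H,Z}.
D↔R: latent back-door arc(s) into D.
size 0: {}; under {} D still reaches {G,H,R} ∋ R.
size 1: {G}, {H}, {Z}; under {G} D still reaches {H,R} ∋ R.
size 2: {G,H}, {G,Z}, {H,Z}; under {G,H} D still reaches {R} ∋ R.
D↔R cannot be blocked by any observed set — no back-door set.

D→R: no observed back-door set.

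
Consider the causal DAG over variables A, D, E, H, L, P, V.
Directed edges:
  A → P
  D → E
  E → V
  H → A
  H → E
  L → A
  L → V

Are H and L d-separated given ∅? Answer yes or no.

Yes — H ⊥ L | ∅.

Bayes-Ball from H | ∅ reaches {A,E,P,V}.
L ∉ reach(H|∅) ⇒ H ⊥ L | ∅.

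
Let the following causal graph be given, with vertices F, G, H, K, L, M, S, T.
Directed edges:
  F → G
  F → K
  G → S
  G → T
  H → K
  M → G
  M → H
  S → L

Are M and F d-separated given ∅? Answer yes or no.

Yes — M ⊥ F | ∅.

Bayes-Ball from M | ∅ reaches {G,H,K,L,S,T}.
F ∉ reach(M|∅) ⇒ M ⊥ F | ∅.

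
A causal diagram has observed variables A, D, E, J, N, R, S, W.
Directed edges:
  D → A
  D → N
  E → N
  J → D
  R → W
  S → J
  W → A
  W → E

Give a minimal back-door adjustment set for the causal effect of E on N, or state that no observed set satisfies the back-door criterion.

desc(E)\{E}={N}; candidates ⊆ {A,D,J,R,S,W}.
∅: E⊥N given ∅ in G with E→· removed — back-door holds.

E→N: minimal back-door set ∅.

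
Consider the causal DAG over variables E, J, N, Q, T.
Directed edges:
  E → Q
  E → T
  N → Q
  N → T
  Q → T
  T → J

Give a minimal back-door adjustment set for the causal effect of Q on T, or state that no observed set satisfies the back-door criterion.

desc(Q)\{Q}={J,T}; candidates ⊆ {E,N}.
size 0: {}; under {} Q still reaches {E,J,N,T} ∋ T.
size 1: {E}, {N}; under {E} Q still reaches {J,N,T} ∋ T.
{E,N}: Q⊥T given {E,N} in G with Q→· removed — back-door holds.

Q→T: minimal back-door set {E, N}.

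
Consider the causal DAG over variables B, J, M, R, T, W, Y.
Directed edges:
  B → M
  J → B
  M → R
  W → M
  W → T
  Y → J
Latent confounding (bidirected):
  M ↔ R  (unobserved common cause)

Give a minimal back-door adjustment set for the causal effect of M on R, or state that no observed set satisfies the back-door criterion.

desc(M)\{M}={R}; candidates ⊆ {B,J,T,W,Y}.
M↔R: latent back-door arc(s) into M.
size 0: {}; under {} M still reaches {B,J,R,T,W,Y} ∋ R.
size 1: {B}, {J}, {T} …(+2); under {B} M still reaches {R,T,W} ∋ R.
size 2: {B,J}, {B,T}, {B,W} …(+7); under {B,J} M still reaches {R,T,W} ∋ R.
M↔R cannot be blocked by any observed set — no back-door set.

M→R: no observed back-door set.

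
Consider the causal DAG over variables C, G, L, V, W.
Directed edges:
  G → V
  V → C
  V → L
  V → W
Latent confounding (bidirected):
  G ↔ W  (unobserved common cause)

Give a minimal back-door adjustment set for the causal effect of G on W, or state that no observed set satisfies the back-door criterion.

G→W: no observed back-door set.

desc(G)\{G}={C,L,V,W}; candidates ⊆ {—}.
G↔W: latent back-door arc(s) into G.
size 0: {}; under {} G still reaches {W} ∋ W.
G↔W cannot be blocked by any observed set — no back-door set.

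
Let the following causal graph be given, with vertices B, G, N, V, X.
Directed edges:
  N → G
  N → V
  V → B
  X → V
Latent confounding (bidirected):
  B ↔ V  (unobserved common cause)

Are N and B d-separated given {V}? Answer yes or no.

No — N and B are d-connected given {V}.

Bayes-Ball from N | {V} reaches {B,G,X}.
B ∈ reach(N|{V}) ⇒ N ⊥̸ B | {V}.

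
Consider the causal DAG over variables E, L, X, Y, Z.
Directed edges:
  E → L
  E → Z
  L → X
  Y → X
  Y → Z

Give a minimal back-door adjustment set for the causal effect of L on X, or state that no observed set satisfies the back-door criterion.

desc(L)\{L}={X}; candidates ⊆ {E,Y,Z}.
∅: L⊥X given ∅ in G with L→· removed — back-door holds.

L→X: minimal back-door set ∅.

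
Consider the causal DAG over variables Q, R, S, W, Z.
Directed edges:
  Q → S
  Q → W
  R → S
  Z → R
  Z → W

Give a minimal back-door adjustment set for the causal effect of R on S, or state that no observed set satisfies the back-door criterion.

desc(R)\{R}={S}; candidates ⊆ {Q,W,Z}.
∅: R⊥S given ∅ in G with R→· removed — back-door holds.

R→S: minimal back-door set ∅.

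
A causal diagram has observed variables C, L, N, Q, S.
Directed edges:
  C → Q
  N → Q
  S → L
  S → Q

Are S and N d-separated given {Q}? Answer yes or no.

No — S and N are d-connected given {Q}.

Bayes-Ball from S | {Q} reaches {C,L,N}.
N ∈ reach(S|{Q}) ⇒ S ⊥̸ N | {Q}.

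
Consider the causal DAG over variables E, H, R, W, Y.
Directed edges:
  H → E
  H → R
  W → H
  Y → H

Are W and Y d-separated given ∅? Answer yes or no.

Yes — W ⊥ Y | ∅.

Bayes-Ball from W | ∅ reaches {E,H,R}.
Y ∉ reach(W|∅) ⇒ W ⊥ Y | ∅.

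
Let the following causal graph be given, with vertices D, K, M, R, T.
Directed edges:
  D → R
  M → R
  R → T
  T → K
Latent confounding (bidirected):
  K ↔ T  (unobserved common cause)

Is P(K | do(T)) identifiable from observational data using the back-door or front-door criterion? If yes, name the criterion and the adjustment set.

P(K|do(T)): not identifiable (no BD/FD set).

desc(T)\{T}={K}; candidates ⊆ {D,M,R}.
T↔K: latent back-door arc(s) into T.
size 0: {}; under {} T still reaches {D,K,M,R} ∋ K.
size 1: {D}, {M}, {R}; under {D} T still reaches {K,M,R} ∋ K.
size 2: {D,M}, {D,R}, {M,R}; under {D,M} T still reaches {K,R} ∋ K.
T↔K cannot be blocked by any observed set — no back-door set.
No mediator lies on a directed T→…→K path.
Neither criterion identifies P(K|do(T)) in this graph.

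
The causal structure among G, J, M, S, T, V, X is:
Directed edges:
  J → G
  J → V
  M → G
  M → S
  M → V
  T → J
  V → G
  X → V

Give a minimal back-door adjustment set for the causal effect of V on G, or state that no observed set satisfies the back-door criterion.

desc(V)\{V}={G}; candidates ⊆ {J,M,S,T,X}.
size 0: {}; under {} V still reaches {G,J,M,S,T,X} ∋ G.
size 1: {J}, {M}, {S} …(+2); under {J} V still reaches {G,M,S,X} ∋ G.
{J,M}: V⊥G given {J,M} in G with V→· removed — back-door holds.

V→G: minimal back-door set {J, M}.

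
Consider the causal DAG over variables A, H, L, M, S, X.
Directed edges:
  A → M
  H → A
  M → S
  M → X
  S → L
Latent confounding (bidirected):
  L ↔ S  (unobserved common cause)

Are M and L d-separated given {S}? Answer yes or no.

Bayes-Ball from M | {S} reaches {A,H,L,X}.
L ∈ reach(M|{S}) ⇒ M ⊥̸ L | {S}.

No — M and L are d-connected given {S}.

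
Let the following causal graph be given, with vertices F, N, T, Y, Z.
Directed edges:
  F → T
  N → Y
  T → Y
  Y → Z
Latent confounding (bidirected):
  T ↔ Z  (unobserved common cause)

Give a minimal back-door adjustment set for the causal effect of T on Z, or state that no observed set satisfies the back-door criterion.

T→Z: no observed back-door set.

desc(T)\{T}={Y,Z}; candidates ⊆ {F,N}.
T↔Z: latent back-door arc(s) into T.
size 0: {}; under {} T still reaches {F,Z} ∋ Z.
size 1: {F}, {N}; under {F} T still reaches {Z} ∋ Z.
size 2: {F,N}; under {F,N} T still reaches {Z} ∋ Z.
T↔Z cannot be blocked by any observed set — no back-door set.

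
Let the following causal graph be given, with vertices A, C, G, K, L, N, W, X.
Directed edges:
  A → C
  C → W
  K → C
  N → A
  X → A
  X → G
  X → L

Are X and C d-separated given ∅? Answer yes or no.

No — X and C are d-connected given ∅.

Bayes-Ball from X | ∅ reaches {A,C,G,L,W}.
C ∈ reach(X|∅) ⇒ X ⊥̸ C | ∅.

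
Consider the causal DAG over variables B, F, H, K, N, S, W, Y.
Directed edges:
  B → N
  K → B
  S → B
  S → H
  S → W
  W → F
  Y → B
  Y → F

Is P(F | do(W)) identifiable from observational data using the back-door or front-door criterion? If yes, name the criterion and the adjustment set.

P(F|do(W)): backdoor, adjust for ∅.

desc(W)\{W}={F}; candidates ⊆ {B,H,K,N,S,Y}.
∅: W⊥F given ∅ in G with W→· removed — back-door holds.
P(F|do(W)) = P(F|W) — no adjustment needed.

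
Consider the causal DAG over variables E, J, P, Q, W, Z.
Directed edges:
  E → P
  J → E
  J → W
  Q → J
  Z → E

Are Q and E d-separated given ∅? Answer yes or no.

Bayes-Ball from Q | ∅ reaches {E,J,P,W}.
E ∈ reach(Q|∅) ⇒ Q ⊥̸ E | ∅.

No — Q and E are d-connected given ∅.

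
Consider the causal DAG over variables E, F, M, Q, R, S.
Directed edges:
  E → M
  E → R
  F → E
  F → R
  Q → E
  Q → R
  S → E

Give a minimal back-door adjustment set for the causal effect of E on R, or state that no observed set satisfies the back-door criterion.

desc(E)\{E}={M,R}; candidates ⊆ {F,Q,S}.
size 0: {}; under {} E still reaches {F,Q,R,S} ∋ R.
size 1: {F}, {Q}, {S}; under {F} E still reaches {Q,R,S} ∋ R.
{F,Q}: E⊥R given {F,Q} in G with E→· removed — back-door holds.

E→R: minimal back-door set {F, Q}.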